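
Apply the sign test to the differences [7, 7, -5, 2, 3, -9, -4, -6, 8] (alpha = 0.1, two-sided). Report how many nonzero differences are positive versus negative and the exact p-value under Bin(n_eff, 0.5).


Step 1: Discard zero differences. Original n = 9; n_eff = number of nonzero differences = 9.
Nonzero differences (with sign): +7, +7, -5, +2, +3, -9, -4, -6, +8
Step 2: Count signs: positive = 5, negative = 4.
Step 3: Under H0: P(positive) = 0.5, so the number of positives S ~ Bin(9, 0.5).
Step 4: Two-sided exact p-value = sum of Bin(9,0.5) probabilities at or below the observed probability = 1.000000.
Step 5: alpha = 0.1. fail to reject H0.

n_eff = 9, pos = 5, neg = 4, p = 1.000000, fail to reject H0.


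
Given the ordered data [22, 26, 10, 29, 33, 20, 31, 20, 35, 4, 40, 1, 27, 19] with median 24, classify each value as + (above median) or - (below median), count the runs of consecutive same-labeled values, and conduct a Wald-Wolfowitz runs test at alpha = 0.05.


Step 1: Compute median = 24; label A = above, B = below.
Labels in order: BABAABABABABAB  (n_A = 7, n_B = 7)
Step 2: Count runs R = 13.
Step 3: Under H0 (random ordering), E[R] = 2*n_A*n_B/(n_A+n_B) + 1 = 2*7*7/14 + 1 = 8.0000.
        Var[R] = 2*n_A*n_B*(2*n_A*n_B - n_A - n_B) / ((n_A+n_B)^2 * (n_A+n_B-1)) = 8232/2548 = 3.2308.
        SD[R] = 1.7974.
Step 4: Continuity-corrected z = (R - 0.5 - E[R]) / SD[R] = (13 - 0.5 - 8.0000) / 1.7974 = 2.5036.
Step 5: Two-sided p-value via normal approximation = 2*(1 - Phi(|z|)) = 0.012295.
Step 6: alpha = 0.05. reject H0.

R = 13, z = 2.5036, p = 0.012295, reject H0.


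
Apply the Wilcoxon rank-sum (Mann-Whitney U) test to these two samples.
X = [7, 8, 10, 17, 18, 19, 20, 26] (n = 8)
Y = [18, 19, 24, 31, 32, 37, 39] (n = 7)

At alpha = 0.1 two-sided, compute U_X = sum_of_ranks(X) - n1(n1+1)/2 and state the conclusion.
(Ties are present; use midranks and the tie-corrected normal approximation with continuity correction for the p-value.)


Step 1: Combine and sort all 15 observations; assign midranks.
sorted (value, group): (7,X), (8,X), (10,X), (17,X), (18,X), (18,Y), (19,X), (19,Y), (20,X), (24,Y), (26,X), (31,Y), (32,Y), (37,Y), (39,Y)
ranks: 7->1, 8->2, 10->3, 17->4, 18->5.5, 18->5.5, 19->7.5, 19->7.5, 20->9, 24->10, 26->11, 31->12, 32->13, 37->14, 39->15
Step 2: Rank sum for X: R1 = 1 + 2 + 3 + 4 + 5.5 + 7.5 + 9 + 11 = 43.
Step 3: U_X = R1 - n1(n1+1)/2 = 43 - 8*9/2 = 43 - 36 = 7.
       U_Y = n1*n2 - U_X = 56 - 7 = 49.
Step 4: Ties are present, so use the tie-corrected normal approximation (with continuity correction) for the p-value.
Step 5: p-value = 0.017470; compare to alpha = 0.1. reject H0.

U_X = 7, p = 0.017470, reject H0 at alpha = 0.1.


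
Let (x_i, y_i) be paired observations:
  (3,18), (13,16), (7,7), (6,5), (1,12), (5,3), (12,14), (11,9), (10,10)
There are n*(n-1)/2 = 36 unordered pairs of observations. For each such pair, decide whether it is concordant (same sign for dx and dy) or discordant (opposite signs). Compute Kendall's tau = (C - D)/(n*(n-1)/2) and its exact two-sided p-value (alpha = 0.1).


Step 1: Enumerate the 36 unordered pairs (i,j) with i<j and classify each by sign(x_j-x_i) * sign(y_j-y_i).
  (1,2):dx=+10,dy=-2->D; (1,3):dx=+4,dy=-11->D; (1,4):dx=+3,dy=-13->D; (1,5):dx=-2,dy=-6->C
  (1,6):dx=+2,dy=-15->D; (1,7):dx=+9,dy=-4->D; (1,8):dx=+8,dy=-9->D; (1,9):dx=+7,dy=-8->D
  (2,3):dx=-6,dy=-9->C; (2,4):dx=-7,dy=-11->C; (2,5):dx=-12,dy=-4->C; (2,6):dx=-8,dy=-13->C
  (2,7):dx=-1,dy=-2->C; (2,8):dx=-2,dy=-7->C; (2,9):dx=-3,dy=-6->C; (3,4):dx=-1,dy=-2->C
  (3,5):dx=-6,dy=+5->D; (3,6):dx=-2,dy=-4->C; (3,7):dx=+5,dy=+7->C; (3,8):dx=+4,dy=+2->C
  (3,9):dx=+3,dy=+3->C; (4,5):dx=-5,dy=+7->D; (4,6):dx=-1,dy=-2->C; (4,7):dx=+6,dy=+9->C
  (4,8):dx=+5,dy=+4->C; (4,9):dx=+4,dy=+5->C; (5,6):dx=+4,dy=-9->D; (5,7):dx=+11,dy=+2->C
  (5,8):dx=+10,dy=-3->D; (5,9):dx=+9,dy=-2->D; (6,7):dx=+7,dy=+11->C; (6,8):dx=+6,dy=+6->C
  (6,9):dx=+5,dy=+7->C; (7,8):dx=-1,dy=-5->C; (7,9):dx=-2,dy=-4->C; (8,9):dx=-1,dy=+1->D
Step 2: C = 23, D = 13, total pairs = 36.
Step 3: tau = (C - D)/(n(n-1)/2) = (23 - 13)/36 = 0.277778.
Step 4: Exact two-sided p-value (enumerate n! = 362880 permutations of y under H0): p = 0.358488.
Step 5: alpha = 0.1. fail to reject H0.

tau_b = 0.2778 (C=23, D=13), p = 0.358488, fail to reject H0.


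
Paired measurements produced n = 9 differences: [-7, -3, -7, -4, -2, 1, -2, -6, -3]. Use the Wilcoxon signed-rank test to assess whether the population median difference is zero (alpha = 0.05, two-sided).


Step 1: Drop any zero differences (none here) and take |d_i|.
|d| = [7, 3, 7, 4, 2, 1, 2, 6, 3]
Step 2: Midrank |d_i| (ties get averaged ranks).
ranks: |7|->8.5, |3|->4.5, |7|->8.5, |4|->6, |2|->2.5, |1|->1, |2|->2.5, |6|->7, |3|->4.5
Step 3: Attach original signs; sum ranks with positive sign and with negative sign.
W+ = 1 = 1
W- = 8.5 + 4.5 + 8.5 + 6 + 2.5 + 2.5 + 7 + 4.5 = 44
(Check: W+ + W- = 45 should equal n(n+1)/2 = 45.)
Step 4: Test statistic W = min(W+, W-) = 1.
Step 5: Ties in |d|, so use the tie-corrected normal approximation.
        E[W] = n(n+1)/4 = 9*10/4 = 22.5.
        Tie groups: |d|=2 (t=2), |d|=3 (t=2), |d|=7 (t=2); sum(t^3 - t) = 18.
        Var[W] = n(n+1)(2n+1)/24 - sum(t^3-t)/48 = 1710/24 - 18/48 = 70.875.
        z = (W - E[W]) / sqrt(Var[W]) = (1 - 22.5) / 8.4187 = -2.5538.
        Two-sided p = 2*Phi(z) = 0.010655.
Step 6: alpha = 0.05. reject H0.

W+ = 1, W- = 44, W = min = 1, p = 0.010655, reject H0.


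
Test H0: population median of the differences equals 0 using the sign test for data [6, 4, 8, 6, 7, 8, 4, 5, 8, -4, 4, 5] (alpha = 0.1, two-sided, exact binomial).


Step 1: Discard zero differences. Original n = 12; n_eff = number of nonzero differences = 12.
Nonzero differences (with sign): +6, +4, +8, +6, +7, +8, +4, +5, +8, -4, +4, +5
Step 2: Count signs: positive = 11, negative = 1.
Step 3: Under H0: P(positive) = 0.5, so the number of positives S ~ Bin(12, 0.5).
Step 4: Two-sided exact p-value = sum of Bin(12,0.5) probabilities at or below the observed probability = 0.006348.
Step 5: alpha = 0.1. reject H0.

n_eff = 12, pos = 11, neg = 1, p = 0.006348, reject H0.


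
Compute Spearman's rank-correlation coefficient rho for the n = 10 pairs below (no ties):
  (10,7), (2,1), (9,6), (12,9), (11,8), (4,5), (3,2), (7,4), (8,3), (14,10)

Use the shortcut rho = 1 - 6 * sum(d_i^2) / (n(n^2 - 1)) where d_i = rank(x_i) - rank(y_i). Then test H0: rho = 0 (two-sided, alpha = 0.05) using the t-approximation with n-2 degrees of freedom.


Step 1: Rank x and y separately (midranks; no ties here).
rank(x): 10->7, 2->1, 9->6, 12->9, 11->8, 4->3, 3->2, 7->4, 8->5, 14->10
rank(y): 7->7, 1->1, 6->6, 9->9, 8->8, 5->5, 2->2, 4->4, 3->3, 10->10
Step 2: d_i = R_x(i) - R_y(i); compute d_i^2.
  (7-7)^2=0, (1-1)^2=0, (6-6)^2=0, (9-9)^2=0, (8-8)^2=0, (3-5)^2=4, (2-2)^2=0, (4-4)^2=0, (5-3)^2=4, (10-10)^2=0
sum(d^2) = 8.
Step 3: rho = 1 - 6*8 / (10*(10^2 - 1)) = 1 - 48/990 = 0.951515.
Step 4: Under H0, t = rho * sqrt((n-2)/(1-rho^2)) = 8.7493 ~ t(8).
Step 5: Two-sided p-value from the t-distribution with 8 df = 0.000023.
Step 6: alpha = 0.05. reject H0.

rho = 0.9515, p = 0.000023, reject H0 at alpha = 0.05.


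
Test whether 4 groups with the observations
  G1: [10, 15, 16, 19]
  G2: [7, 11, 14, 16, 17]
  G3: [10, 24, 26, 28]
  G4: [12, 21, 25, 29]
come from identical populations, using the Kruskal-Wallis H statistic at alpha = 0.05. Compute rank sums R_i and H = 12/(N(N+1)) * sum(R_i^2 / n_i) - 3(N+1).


Step 1: Combine all N = 17 observations and assign midranks.
sorted (value, group, rank): (7,G2,1), (10,G1,2.5), (10,G3,2.5), (11,G2,4), (12,G4,5), (14,G2,6), (15,G1,7), (16,G1,8.5), (16,G2,8.5), (17,G2,10), (19,G1,11), (21,G4,12), (24,G3,13), (25,G4,14), (26,G3,15), (28,G3,16), (29,G4,17)
Step 2: Sum ranks within each group.
R_1 = 29 (n_1 = 4)
R_2 = 29.5 (n_2 = 5)
R_3 = 46.5 (n_3 = 4)
R_4 = 48 (n_4 = 4)
Step 3: H = 12/(N(N+1)) * sum(R_i^2/n_i) - 3(N+1)
     = 12/(17*18) * (29^2/4 + 29.5^2/5 + 46.5^2/4 + 48^2/4) - 3*18
     = 0.039216 * 1500.86 - 54
     = 4.857353.
Step 4: Ties present; correction factor C = 1 - 12/(17^3 - 17) = 0.997549. Corrected H = 4.857353 / 0.997549 = 4.869287.
Step 5: Under H0, H ~ chi^2(3); p-value = 0.181623.
Step 6: alpha = 0.05. fail to reject H0.

H = 4.8693, df = 3, p = 0.181623, fail to reject H0.


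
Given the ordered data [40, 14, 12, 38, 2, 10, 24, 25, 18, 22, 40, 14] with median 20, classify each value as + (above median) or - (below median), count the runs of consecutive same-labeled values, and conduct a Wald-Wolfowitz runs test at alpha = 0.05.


Step 1: Compute median = 20; label A = above, B = below.
Labels in order: ABBABBAABAAB  (n_A = 6, n_B = 6)
Step 2: Count runs R = 8.
Step 3: Under H0 (random ordering), E[R] = 2*n_A*n_B/(n_A+n_B) + 1 = 2*6*6/12 + 1 = 7.0000.
        Var[R] = 2*n_A*n_B*(2*n_A*n_B - n_A - n_B) / ((n_A+n_B)^2 * (n_A+n_B-1)) = 4320/1584 = 2.7273.
        SD[R] = 1.6514.
Step 4: Continuity-corrected z = (R - 0.5 - E[R]) / SD[R] = (8 - 0.5 - 7.0000) / 1.6514 = 0.3028.
Step 5: Two-sided p-value via normal approximation = 2*(1 - Phi(|z|)) = 0.762069.
Step 6: alpha = 0.05. fail to reject H0.

R = 8, z = 0.3028, p = 0.762069, fail to reject H0.


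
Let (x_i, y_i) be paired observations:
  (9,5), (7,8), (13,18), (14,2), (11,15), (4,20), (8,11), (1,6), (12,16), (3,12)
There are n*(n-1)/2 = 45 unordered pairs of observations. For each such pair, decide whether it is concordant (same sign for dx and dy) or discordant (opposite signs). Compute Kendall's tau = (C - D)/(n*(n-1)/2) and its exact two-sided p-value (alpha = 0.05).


Step 1: Enumerate the 45 unordered pairs (i,j) with i<j and classify each by sign(x_j-x_i) * sign(y_j-y_i).
  (1,2):dx=-2,dy=+3->D; (1,3):dx=+4,dy=+13->C; (1,4):dx=+5,dy=-3->D; (1,5):dx=+2,dy=+10->C
  (1,6):dx=-5,dy=+15->D; (1,7):dx=-1,dy=+6->D; (1,8):dx=-8,dy=+1->D; (1,9):dx=+3,dy=+11->C
  (1,10):dx=-6,dy=+7->D; (2,3):dx=+6,dy=+10->C; (2,4):dx=+7,dy=-6->D; (2,5):dx=+4,dy=+7->C
  (2,6):dx=-3,dy=+12->D; (2,7):dx=+1,dy=+3->C; (2,8):dx=-6,dy=-2->C; (2,9):dx=+5,dy=+8->C
  (2,10):dx=-4,dy=+4->D; (3,4):dx=+1,dy=-16->D; (3,5):dx=-2,dy=-3->C; (3,6):dx=-9,dy=+2->D
  (3,7):dx=-5,dy=-7->C; (3,8):dx=-12,dy=-12->C; (3,9):dx=-1,dy=-2->C; (3,10):dx=-10,dy=-6->C
  (4,5):dx=-3,dy=+13->D; (4,6):dx=-10,dy=+18->D; (4,7):dx=-6,dy=+9->D; (4,8):dx=-13,dy=+4->D
  (4,9):dx=-2,dy=+14->D; (4,10):dx=-11,dy=+10->D; (5,6):dx=-7,dy=+5->D; (5,7):dx=-3,dy=-4->C
  (5,8):dx=-10,dy=-9->C; (5,9):dx=+1,dy=+1->C; (5,10):dx=-8,dy=-3->C; (6,7):dx=+4,dy=-9->D
  (6,8):dx=-3,dy=-14->C; (6,9):dx=+8,dy=-4->D; (6,10):dx=-1,dy=-8->C; (7,8):dx=-7,dy=-5->C
  (7,9):dx=+4,dy=+5->C; (7,10):dx=-5,dy=+1->D; (8,9):dx=+11,dy=+10->C; (8,10):dx=+2,dy=+6->C
  (9,10):dx=-9,dy=-4->C
Step 2: C = 24, D = 21, total pairs = 45.
Step 3: tau = (C - D)/(n(n-1)/2) = (24 - 21)/45 = 0.066667.
Step 4: Exact two-sided p-value (enumerate n! = 3628800 permutations of y under H0): p = 0.861801.
Step 5: alpha = 0.05. fail to reject H0.

tau_b = 0.0667 (C=24, D=21), p = 0.861801, fail to reject H0.


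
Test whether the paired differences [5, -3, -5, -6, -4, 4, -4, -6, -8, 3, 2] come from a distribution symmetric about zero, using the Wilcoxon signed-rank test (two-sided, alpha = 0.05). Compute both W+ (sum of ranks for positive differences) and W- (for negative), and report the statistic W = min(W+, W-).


Step 1: Drop any zero differences (none here) and take |d_i|.
|d| = [5, 3, 5, 6, 4, 4, 4, 6, 8, 3, 2]
Step 2: Midrank |d_i| (ties get averaged ranks).
ranks: |5|->7.5, |3|->2.5, |5|->7.5, |6|->9.5, |4|->5, |4|->5, |4|->5, |6|->9.5, |8|->11, |3|->2.5, |2|->1
Step 3: Attach original signs; sum ranks with positive sign and with negative sign.
W+ = 7.5 + 5 + 2.5 + 1 = 16
W- = 2.5 + 7.5 + 9.5 + 5 + 5 + 9.5 + 11 = 50
(Check: W+ + W- = 66 should equal n(n+1)/2 = 66.)
Step 4: Test statistic W = min(W+, W-) = 16.
Step 5: Ties in |d|, so use the tie-corrected normal approximation.
        E[W] = n(n+1)/4 = 11*12/4 = 33.
        Tie groups: |d|=3 (t=2), |d|=4 (t=3), |d|=5 (t=2), |d|=6 (t=2); sum(t^3 - t) = 42.
        Var[W] = n(n+1)(2n+1)/24 - sum(t^3-t)/48 = 3036/24 - 42/48 = 125.625.
        z = (W - E[W]) / sqrt(Var[W]) = (16 - 33) / 11.2083 = -1.5167.
        Two-sided p = 2*Phi(z) = 0.129333.
Step 6: alpha = 0.05. fail to reject H0.

W+ = 16, W- = 50, W = min = 16, p = 0.129333, fail to reject H0.


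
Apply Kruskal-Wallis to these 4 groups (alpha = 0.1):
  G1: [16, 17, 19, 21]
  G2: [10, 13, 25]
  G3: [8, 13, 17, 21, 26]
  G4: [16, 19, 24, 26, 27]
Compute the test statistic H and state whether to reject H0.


Step 1: Combine all N = 17 observations and assign midranks.
sorted (value, group, rank): (8,G3,1), (10,G2,2), (13,G2,3.5), (13,G3,3.5), (16,G1,5.5), (16,G4,5.5), (17,G1,7.5), (17,G3,7.5), (19,G1,9.5), (19,G4,9.5), (21,G1,11.5), (21,G3,11.5), (24,G4,13), (25,G2,14), (26,G3,15.5), (26,G4,15.5), (27,G4,17)
Step 2: Sum ranks within each group.
R_1 = 34 (n_1 = 4)
R_2 = 19.5 (n_2 = 3)
R_3 = 39 (n_3 = 5)
R_4 = 60.5 (n_4 = 5)
Step 3: H = 12/(N(N+1)) * sum(R_i^2/n_i) - 3(N+1)
     = 12/(17*18) * (34^2/4 + 19.5^2/3 + 39^2/5 + 60.5^2/5) - 3*18
     = 0.039216 * 1452 - 54
     = 2.941176.
Step 4: Ties present; correction factor C = 1 - 36/(17^3 - 17) = 0.992647. Corrected H = 2.941176 / 0.992647 = 2.962963.
Step 5: Under H0, H ~ chi^2(3); p-value = 0.397371.
Step 6: alpha = 0.1. fail to reject H0.

H = 2.9630, df = 3, p = 0.397371, fail to reject H0.


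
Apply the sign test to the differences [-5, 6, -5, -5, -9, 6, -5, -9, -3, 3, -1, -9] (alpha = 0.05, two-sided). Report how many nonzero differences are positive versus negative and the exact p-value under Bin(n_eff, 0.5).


Step 1: Discard zero differences. Original n = 12; n_eff = number of nonzero differences = 12.
Nonzero differences (with sign): -5, +6, -5, -5, -9, +6, -5, -9, -3, +3, -1, -9
Step 2: Count signs: positive = 3, negative = 9.
Step 3: Under H0: P(positive) = 0.5, so the number of positives S ~ Bin(12, 0.5).
Step 4: Two-sided exact p-value = sum of Bin(12,0.5) probabilities at or below the observed probability = 0.145996.
Step 5: alpha = 0.05. fail to reject H0.

n_eff = 12, pos = 3, neg = 9, p = 0.145996, fail to reject H0.


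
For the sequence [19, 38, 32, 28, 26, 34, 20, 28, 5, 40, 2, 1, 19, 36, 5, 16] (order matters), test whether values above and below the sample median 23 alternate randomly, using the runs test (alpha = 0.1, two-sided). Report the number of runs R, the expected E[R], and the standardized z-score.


Step 1: Compute median = 23; label A = above, B = below.
Labels in order: BAAAAABABABBBABB  (n_A = 8, n_B = 8)
Step 2: Count runs R = 9.
Step 3: Under H0 (random ordering), E[R] = 2*n_A*n_B/(n_A+n_B) + 1 = 2*8*8/16 + 1 = 9.0000.
        Var[R] = 2*n_A*n_B*(2*n_A*n_B - n_A - n_B) / ((n_A+n_B)^2 * (n_A+n_B-1)) = 14336/3840 = 3.7333.
        SD[R] = 1.9322.
Step 4: R = E[R], so z = 0 with no continuity correction.
Step 5: Two-sided p-value via normal approximation = 2*(1 - Phi(|z|)) = 1.000000.
Step 6: alpha = 0.1. fail to reject H0.

R = 9, z = 0.0000, p = 1.000000, fail to reject H0.


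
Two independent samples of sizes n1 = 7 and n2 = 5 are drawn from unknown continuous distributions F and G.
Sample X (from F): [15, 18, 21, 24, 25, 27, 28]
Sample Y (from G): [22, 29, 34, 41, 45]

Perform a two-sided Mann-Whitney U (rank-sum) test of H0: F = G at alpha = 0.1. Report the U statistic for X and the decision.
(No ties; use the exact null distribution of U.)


Step 1: Combine and sort all 12 observations; assign midranks.
sorted (value, group): (15,X), (18,X), (21,X), (22,Y), (24,X), (25,X), (27,X), (28,X), (29,Y), (34,Y), (41,Y), (45,Y)
ranks: 15->1, 18->2, 21->3, 22->4, 24->5, 25->6, 27->7, 28->8, 29->9, 34->10, 41->11, 45->12
Step 2: Rank sum for X: R1 = 1 + 2 + 3 + 5 + 6 + 7 + 8 = 32.
Step 3: U_X = R1 - n1(n1+1)/2 = 32 - 7*8/2 = 32 - 28 = 4.
       U_Y = n1*n2 - U_X = 35 - 4 = 31.
Step 4: No ties, so the exact null distribution of U (based on enumerating the C(12,7) = 792 equally likely rank assignments) gives the two-sided p-value.
Step 5: p-value = 0.030303; compare to alpha = 0.1. reject H0.

U_X = 4, p = 0.030303, reject H0 at alpha = 0.1.


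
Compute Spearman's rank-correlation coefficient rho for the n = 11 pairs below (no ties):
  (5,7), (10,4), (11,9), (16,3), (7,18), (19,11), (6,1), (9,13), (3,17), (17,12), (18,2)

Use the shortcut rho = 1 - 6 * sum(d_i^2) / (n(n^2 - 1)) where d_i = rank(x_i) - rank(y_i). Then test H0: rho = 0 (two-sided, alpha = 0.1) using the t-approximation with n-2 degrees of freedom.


Step 1: Rank x and y separately (midranks; no ties here).
rank(x): 5->2, 10->6, 11->7, 16->8, 7->4, 19->11, 6->3, 9->5, 3->1, 17->9, 18->10
rank(y): 7->5, 4->4, 9->6, 3->3, 18->11, 11->7, 1->1, 13->9, 17->10, 12->8, 2->2
Step 2: d_i = R_x(i) - R_y(i); compute d_i^2.
  (2-5)^2=9, (6-4)^2=4, (7-6)^2=1, (8-3)^2=25, (4-11)^2=49, (11-7)^2=16, (3-1)^2=4, (5-9)^2=16, (1-10)^2=81, (9-8)^2=1, (10-2)^2=64
sum(d^2) = 270.
Step 3: rho = 1 - 6*270 / (11*(11^2 - 1)) = 1 - 1620/1320 = -0.227273.
Step 4: Under H0, t = rho * sqrt((n-2)/(1-rho^2)) = -0.7001 ~ t(9).
Step 5: Two-sided p-value from the t-distribution with 9 df = 0.501536.
Step 6: alpha = 0.1. fail to reject H0.

rho = -0.2273, p = 0.501536, fail to reject H0 at alpha = 0.1.


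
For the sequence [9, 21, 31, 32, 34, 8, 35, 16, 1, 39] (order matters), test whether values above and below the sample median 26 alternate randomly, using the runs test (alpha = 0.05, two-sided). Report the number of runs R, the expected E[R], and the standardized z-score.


Step 1: Compute median = 26; label A = above, B = below.
Labels in order: BBAAABABBA  (n_A = 5, n_B = 5)
Step 2: Count runs R = 6.
Step 3: Under H0 (random ordering), E[R] = 2*n_A*n_B/(n_A+n_B) + 1 = 2*5*5/10 + 1 = 6.0000.
        Var[R] = 2*n_A*n_B*(2*n_A*n_B - n_A - n_B) / ((n_A+n_B)^2 * (n_A+n_B-1)) = 2000/900 = 2.2222.
        SD[R] = 1.4907.
Step 4: R = E[R], so z = 0 with no continuity correction.
Step 5: Two-sided p-value via normal approximation = 2*(1 - Phi(|z|)) = 1.000000.
Step 6: alpha = 0.05. fail to reject H0.

R = 6, z = 0.0000, p = 1.000000, fail to reject H0.


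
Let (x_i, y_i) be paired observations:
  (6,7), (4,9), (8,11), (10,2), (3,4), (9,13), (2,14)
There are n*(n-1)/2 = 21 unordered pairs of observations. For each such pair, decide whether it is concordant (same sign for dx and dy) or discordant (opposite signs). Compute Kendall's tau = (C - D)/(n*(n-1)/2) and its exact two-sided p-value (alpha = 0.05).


Step 1: Enumerate the 21 unordered pairs (i,j) with i<j and classify each by sign(x_j-x_i) * sign(y_j-y_i).
  (1,2):dx=-2,dy=+2->D; (1,3):dx=+2,dy=+4->C; (1,4):dx=+4,dy=-5->D; (1,5):dx=-3,dy=-3->C
  (1,6):dx=+3,dy=+6->C; (1,7):dx=-4,dy=+7->D; (2,3):dx=+4,dy=+2->C; (2,4):dx=+6,dy=-7->D
  (2,5):dx=-1,dy=-5->C; (2,6):dx=+5,dy=+4->C; (2,7):dx=-2,dy=+5->D; (3,4):dx=+2,dy=-9->D
  (3,5):dx=-5,dy=-7->C; (3,6):dx=+1,dy=+2->C; (3,7):dx=-6,dy=+3->D; (4,5):dx=-7,dy=+2->D
  (4,6):dx=-1,dy=+11->D; (4,7):dx=-8,dy=+12->D; (5,6):dx=+6,dy=+9->C; (5,7):dx=-1,dy=+10->D
  (6,7):dx=-7,dy=+1->D
Step 2: C = 9, D = 12, total pairs = 21.
Step 3: tau = (C - D)/(n(n-1)/2) = (9 - 12)/21 = -0.142857.
Step 4: Exact two-sided p-value (enumerate n! = 5040 permutations of y under H0): p = 0.772619.
Step 5: alpha = 0.05. fail to reject H0.

tau_b = -0.1429 (C=9, D=12), p = 0.772619, fail to reject H0.


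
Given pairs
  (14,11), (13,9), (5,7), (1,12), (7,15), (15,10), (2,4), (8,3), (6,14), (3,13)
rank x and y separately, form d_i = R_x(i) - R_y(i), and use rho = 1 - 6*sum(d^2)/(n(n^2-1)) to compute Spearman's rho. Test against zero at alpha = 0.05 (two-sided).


Step 1: Rank x and y separately (midranks; no ties here).
rank(x): 14->9, 13->8, 5->4, 1->1, 7->6, 15->10, 2->2, 8->7, 6->5, 3->3
rank(y): 11->6, 9->4, 7->3, 12->7, 15->10, 10->5, 4->2, 3->1, 14->9, 13->8
Step 2: d_i = R_x(i) - R_y(i); compute d_i^2.
  (9-6)^2=9, (8-4)^2=16, (4-3)^2=1, (1-7)^2=36, (6-10)^2=16, (10-5)^2=25, (2-2)^2=0, (7-1)^2=36, (5-9)^2=16, (3-8)^2=25
sum(d^2) = 180.
Step 3: rho = 1 - 6*180 / (10*(10^2 - 1)) = 1 - 1080/990 = -0.090909.
Step 4: Under H0, t = rho * sqrt((n-2)/(1-rho^2)) = -0.2582 ~ t(8).
Step 5: Two-sided p-value from the t-distribution with 8 df = 0.802772.
Step 6: alpha = 0.05. fail to reject H0.

rho = -0.0909, p = 0.802772, fail to reject H0 at alpha = 0.05.


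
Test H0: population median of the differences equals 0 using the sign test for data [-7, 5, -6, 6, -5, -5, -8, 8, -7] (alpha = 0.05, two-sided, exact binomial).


Step 1: Discard zero differences. Original n = 9; n_eff = number of nonzero differences = 9.
Nonzero differences (with sign): -7, +5, -6, +6, -5, -5, -8, +8, -7
Step 2: Count signs: positive = 3, negative = 6.
Step 3: Under H0: P(positive) = 0.5, so the number of positives S ~ Bin(9, 0.5).
Step 4: Two-sided exact p-value = sum of Bin(9,0.5) probabilities at or below the observed probability = 0.507812.
Step 5: alpha = 0.05. fail to reject H0.

n_eff = 9, pos = 3, neg = 6, p = 0.507812, fail to reject H0.


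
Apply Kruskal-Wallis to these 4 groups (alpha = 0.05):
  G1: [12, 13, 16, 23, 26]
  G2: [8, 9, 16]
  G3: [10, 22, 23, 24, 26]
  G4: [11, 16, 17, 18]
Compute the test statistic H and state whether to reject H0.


Step 1: Combine all N = 17 observations and assign midranks.
sorted (value, group, rank): (8,G2,1), (9,G2,2), (10,G3,3), (11,G4,4), (12,G1,5), (13,G1,6), (16,G1,8), (16,G2,8), (16,G4,8), (17,G4,10), (18,G4,11), (22,G3,12), (23,G1,13.5), (23,G3,13.5), (24,G3,15), (26,G1,16.5), (26,G3,16.5)
Step 2: Sum ranks within each group.
R_1 = 49 (n_1 = 5)
R_2 = 11 (n_2 = 3)
R_3 = 60 (n_3 = 5)
R_4 = 33 (n_4 = 4)
Step 3: H = 12/(N(N+1)) * sum(R_i^2/n_i) - 3(N+1)
     = 12/(17*18) * (49^2/5 + 11^2/3 + 60^2/5 + 33^2/4) - 3*18
     = 0.039216 * 1512.78 - 54
     = 5.324837.
Step 4: Ties present; correction factor C = 1 - 36/(17^3 - 17) = 0.992647. Corrected H = 5.324837 / 0.992647 = 5.364280.
Step 5: Under H0, H ~ chi^2(3); p-value = 0.146985.
Step 6: alpha = 0.05. fail to reject H0.

H = 5.3643, df = 3, p = 0.146985, fail to reject H0.


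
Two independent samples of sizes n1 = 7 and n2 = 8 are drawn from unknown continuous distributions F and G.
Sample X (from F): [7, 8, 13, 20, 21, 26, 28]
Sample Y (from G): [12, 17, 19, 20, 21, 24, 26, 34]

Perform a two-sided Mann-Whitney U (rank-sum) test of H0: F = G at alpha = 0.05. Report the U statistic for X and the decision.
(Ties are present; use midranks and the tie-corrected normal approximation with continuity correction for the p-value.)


Step 1: Combine and sort all 15 observations; assign midranks.
sorted (value, group): (7,X), (8,X), (12,Y), (13,X), (17,Y), (19,Y), (20,X), (20,Y), (21,X), (21,Y), (24,Y), (26,X), (26,Y), (28,X), (34,Y)
ranks: 7->1, 8->2, 12->3, 13->4, 17->5, 19->6, 20->7.5, 20->7.5, 21->9.5, 21->9.5, 24->11, 26->12.5, 26->12.5, 28->14, 34->15
Step 2: Rank sum for X: R1 = 1 + 2 + 4 + 7.5 + 9.5 + 12.5 + 14 = 50.5.
Step 3: U_X = R1 - n1(n1+1)/2 = 50.5 - 7*8/2 = 50.5 - 28 = 22.5.
       U_Y = n1*n2 - U_X = 56 - 22.5 = 33.5.
Step 4: Ties are present, so use the tie-corrected normal approximation (with continuity correction) for the p-value.
Step 5: p-value = 0.561784; compare to alpha = 0.05. fail to reject H0.

U_X = 22.5, p = 0.561784, fail to reject H0 at alpha = 0.05.


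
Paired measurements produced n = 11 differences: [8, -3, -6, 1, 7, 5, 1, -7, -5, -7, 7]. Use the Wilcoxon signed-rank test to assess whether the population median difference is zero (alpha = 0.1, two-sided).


Step 1: Drop any zero differences (none here) and take |d_i|.
|d| = [8, 3, 6, 1, 7, 5, 1, 7, 5, 7, 7]
Step 2: Midrank |d_i| (ties get averaged ranks).
ranks: |8|->11, |3|->3, |6|->6, |1|->1.5, |7|->8.5, |5|->4.5, |1|->1.5, |7|->8.5, |5|->4.5, |7|->8.5, |7|->8.5
Step 3: Attach original signs; sum ranks with positive sign and with negative sign.
W+ = 11 + 1.5 + 8.5 + 4.5 + 1.5 + 8.5 = 35.5
W- = 3 + 6 + 8.5 + 4.5 + 8.5 = 30.5
(Check: W+ + W- = 66 should equal n(n+1)/2 = 66.)
Step 4: Test statistic W = min(W+, W-) = 30.5.
Step 5: Ties in |d|, so use the tie-corrected normal approximation.
        E[W] = n(n+1)/4 = 11*12/4 = 33.
        Tie groups: |d|=1 (t=2), |d|=5 (t=2), |d|=7 (t=4); sum(t^3 - t) = 72.
        Var[W] = n(n+1)(2n+1)/24 - sum(t^3-t)/48 = 3036/24 - 72/48 = 125.
        z = (W - E[W]) / sqrt(Var[W]) = (30.5 - 33) / 11.1803 = -0.2236.
        Two-sided p = 2*Phi(z) = 0.823063.
Step 6: alpha = 0.1. fail to reject H0.

W+ = 35.5, W- = 30.5, W = min = 30.5, p = 0.823063, fail to reject H0.


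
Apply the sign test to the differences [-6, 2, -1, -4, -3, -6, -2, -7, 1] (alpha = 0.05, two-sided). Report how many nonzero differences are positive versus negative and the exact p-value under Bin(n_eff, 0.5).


Step 1: Discard zero differences. Original n = 9; n_eff = number of nonzero differences = 9.
Nonzero differences (with sign): -6, +2, -1, -4, -3, -6, -2, -7, +1
Step 2: Count signs: positive = 2, negative = 7.
Step 3: Under H0: P(positive) = 0.5, so the number of positives S ~ Bin(9, 0.5).
Step 4: Two-sided exact p-value = sum of Bin(9,0.5) probabilities at or below the observed probability = 0.179688.
Step 5: alpha = 0.05. fail to reject H0.

n_eff = 9, pos = 2, neg = 7, p = 0.179688, fail to reject H0.


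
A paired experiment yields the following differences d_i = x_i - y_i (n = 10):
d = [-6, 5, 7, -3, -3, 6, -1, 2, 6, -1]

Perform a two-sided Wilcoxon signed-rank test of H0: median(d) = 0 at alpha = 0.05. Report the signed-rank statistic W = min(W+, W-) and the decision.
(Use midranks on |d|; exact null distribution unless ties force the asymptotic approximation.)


Step 1: Drop any zero differences (none here) and take |d_i|.
|d| = [6, 5, 7, 3, 3, 6, 1, 2, 6, 1]
Step 2: Midrank |d_i| (ties get averaged ranks).
ranks: |6|->8, |5|->6, |7|->10, |3|->4.5, |3|->4.5, |6|->8, |1|->1.5, |2|->3, |6|->8, |1|->1.5
Step 3: Attach original signs; sum ranks with positive sign and with negative sign.
W+ = 6 + 10 + 8 + 3 + 8 = 35
W- = 8 + 4.5 + 4.5 + 1.5 + 1.5 = 20
(Check: W+ + W- = 55 should equal n(n+1)/2 = 55.)
Step 4: Test statistic W = min(W+, W-) = 20.
Step 5: Ties in |d|, so use the tie-corrected normal approximation.
        E[W] = n(n+1)/4 = 10*11/4 = 27.5.
        Tie groups: |d|=1 (t=2), |d|=3 (t=2), |d|=6 (t=3); sum(t^3 - t) = 36.
        Var[W] = n(n+1)(2n+1)/24 - sum(t^3-t)/48 = 2310/24 - 36/48 = 95.5.
        z = (W - E[W]) / sqrt(Var[W]) = (20 - 27.5) / 9.7724 = -0.7675.
        Two-sided p = 2*Phi(z) = 0.442804.
Step 6: alpha = 0.05. fail to reject H0.

W+ = 35, W- = 20, W = min = 20, p = 0.442804, fail to reject H0.


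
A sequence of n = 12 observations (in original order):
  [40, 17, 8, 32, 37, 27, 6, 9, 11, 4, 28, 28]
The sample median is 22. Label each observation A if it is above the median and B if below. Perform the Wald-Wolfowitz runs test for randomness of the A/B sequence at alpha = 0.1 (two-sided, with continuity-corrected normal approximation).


Step 1: Compute median = 22; label A = above, B = below.
Labels in order: ABBAAABBBBAA  (n_A = 6, n_B = 6)
Step 2: Count runs R = 5.
Step 3: Under H0 (random ordering), E[R] = 2*n_A*n_B/(n_A+n_B) + 1 = 2*6*6/12 + 1 = 7.0000.
        Var[R] = 2*n_A*n_B*(2*n_A*n_B - n_A - n_B) / ((n_A+n_B)^2 * (n_A+n_B-1)) = 4320/1584 = 2.7273.
        SD[R] = 1.6514.
Step 4: Continuity-corrected z = (R + 0.5 - E[R]) / SD[R] = (5 + 0.5 - 7.0000) / 1.6514 = -0.9083.
Step 5: Two-sided p-value via normal approximation = 2*(1 - Phi(|z|)) = 0.363722.
Step 6: alpha = 0.1. fail to reject H0.

R = 5, z = -0.9083, p = 0.363722, fail to reject H0.


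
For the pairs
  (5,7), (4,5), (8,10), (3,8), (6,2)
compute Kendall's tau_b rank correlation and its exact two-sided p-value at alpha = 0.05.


Step 1: Enumerate the 10 unordered pairs (i,j) with i<j and classify each by sign(x_j-x_i) * sign(y_j-y_i).
  (1,2):dx=-1,dy=-2->C; (1,3):dx=+3,dy=+3->C; (1,4):dx=-2,dy=+1->D; (1,5):dx=+1,dy=-5->D
  (2,3):dx=+4,dy=+5->C; (2,4):dx=-1,dy=+3->D; (2,5):dx=+2,dy=-3->D; (3,4):dx=-5,dy=-2->C
  (3,5):dx=-2,dy=-8->C; (4,5):dx=+3,dy=-6->D
Step 2: C = 5, D = 5, total pairs = 10.
Step 3: tau = (C - D)/(n(n-1)/2) = (5 - 5)/10 = 0.000000.
Step 4: Exact two-sided p-value (enumerate n! = 120 permutations of y under H0): p = 1.000000.
Step 5: alpha = 0.05. fail to reject H0.

tau_b = 0.0000 (C=5, D=5), p = 1.000000, fail to reject H0.


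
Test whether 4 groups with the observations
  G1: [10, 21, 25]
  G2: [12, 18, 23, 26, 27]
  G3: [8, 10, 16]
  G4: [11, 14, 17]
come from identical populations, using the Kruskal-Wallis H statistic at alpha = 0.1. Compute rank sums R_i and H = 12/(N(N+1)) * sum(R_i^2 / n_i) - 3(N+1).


Step 1: Combine all N = 14 observations and assign midranks.
sorted (value, group, rank): (8,G3,1), (10,G1,2.5), (10,G3,2.5), (11,G4,4), (12,G2,5), (14,G4,6), (16,G3,7), (17,G4,8), (18,G2,9), (21,G1,10), (23,G2,11), (25,G1,12), (26,G2,13), (27,G2,14)
Step 2: Sum ranks within each group.
R_1 = 24.5 (n_1 = 3)
R_2 = 52 (n_2 = 5)
R_3 = 10.5 (n_3 = 3)
R_4 = 18 (n_4 = 3)
Step 3: H = 12/(N(N+1)) * sum(R_i^2/n_i) - 3(N+1)
     = 12/(14*15) * (24.5^2/3 + 52^2/5 + 10.5^2/3 + 18^2/3) - 3*15
     = 0.057143 * 885.633 - 45
     = 5.607619.
Step 4: Ties present; correction factor C = 1 - 6/(14^3 - 14) = 0.997802. Corrected H = 5.607619 / 0.997802 = 5.619971.
Step 5: Under H0, H ~ chi^2(3); p-value = 0.131637.
Step 6: alpha = 0.1. fail to reject H0.

H = 5.6200, df = 3, p = 0.131637, fail to reject H0.


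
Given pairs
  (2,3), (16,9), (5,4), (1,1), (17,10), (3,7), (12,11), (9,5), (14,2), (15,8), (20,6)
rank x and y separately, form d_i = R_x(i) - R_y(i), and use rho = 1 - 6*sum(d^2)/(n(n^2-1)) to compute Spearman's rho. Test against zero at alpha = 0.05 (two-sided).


Step 1: Rank x and y separately (midranks; no ties here).
rank(x): 2->2, 16->9, 5->4, 1->1, 17->10, 3->3, 12->6, 9->5, 14->7, 15->8, 20->11
rank(y): 3->3, 9->9, 4->4, 1->1, 10->10, 7->7, 11->11, 5->5, 2->2, 8->8, 6->6
Step 2: d_i = R_x(i) - R_y(i); compute d_i^2.
  (2-3)^2=1, (9-9)^2=0, (4-4)^2=0, (1-1)^2=0, (10-10)^2=0, (3-7)^2=16, (6-11)^2=25, (5-5)^2=0, (7-2)^2=25, (8-8)^2=0, (11-6)^2=25
sum(d^2) = 92.
Step 3: rho = 1 - 6*92 / (11*(11^2 - 1)) = 1 - 552/1320 = 0.581818.
Step 4: Under H0, t = rho * sqrt((n-2)/(1-rho^2)) = 2.1461 ~ t(9).
Step 5: Two-sided p-value from the t-distribution with 9 df = 0.060420.
Step 6: alpha = 0.05. fail to reject H0.

rho = 0.5818, p = 0.060420, fail to reject H0 at alpha = 0.05.


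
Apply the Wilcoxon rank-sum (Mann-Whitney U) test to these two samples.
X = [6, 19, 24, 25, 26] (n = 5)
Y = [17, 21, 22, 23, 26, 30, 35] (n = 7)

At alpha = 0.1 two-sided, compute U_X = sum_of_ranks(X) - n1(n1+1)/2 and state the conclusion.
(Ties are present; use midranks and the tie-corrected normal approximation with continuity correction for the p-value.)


Step 1: Combine and sort all 12 observations; assign midranks.
sorted (value, group): (6,X), (17,Y), (19,X), (21,Y), (22,Y), (23,Y), (24,X), (25,X), (26,X), (26,Y), (30,Y), (35,Y)
ranks: 6->1, 17->2, 19->3, 21->4, 22->5, 23->6, 24->7, 25->8, 26->9.5, 26->9.5, 30->11, 35->12
Step 2: Rank sum for X: R1 = 1 + 3 + 7 + 8 + 9.5 = 28.5.
Step 3: U_X = R1 - n1(n1+1)/2 = 28.5 - 5*6/2 = 28.5 - 15 = 13.5.
       U_Y = n1*n2 - U_X = 35 - 13.5 = 21.5.
Step 4: Ties are present, so use the tie-corrected normal approximation (with continuity correction) for the p-value.
Step 5: p-value = 0.569088; compare to alpha = 0.1. fail to reject H0.

U_X = 13.5, p = 0.569088, fail to reject H0 at alpha = 0.1.


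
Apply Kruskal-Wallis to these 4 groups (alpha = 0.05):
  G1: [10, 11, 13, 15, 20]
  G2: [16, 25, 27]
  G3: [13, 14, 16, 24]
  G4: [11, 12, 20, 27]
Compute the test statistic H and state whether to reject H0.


Step 1: Combine all N = 16 observations and assign midranks.
sorted (value, group, rank): (10,G1,1), (11,G1,2.5), (11,G4,2.5), (12,G4,4), (13,G1,5.5), (13,G3,5.5), (14,G3,7), (15,G1,8), (16,G2,9.5), (16,G3,9.5), (20,G1,11.5), (20,G4,11.5), (24,G3,13), (25,G2,14), (27,G2,15.5), (27,G4,15.5)
Step 2: Sum ranks within each group.
R_1 = 28.5 (n_1 = 5)
R_2 = 39 (n_2 = 3)
R_3 = 35 (n_3 = 4)
R_4 = 33.5 (n_4 = 4)
Step 3: H = 12/(N(N+1)) * sum(R_i^2/n_i) - 3(N+1)
     = 12/(16*17) * (28.5^2/5 + 39^2/3 + 35^2/4 + 33.5^2/4) - 3*17
     = 0.044118 * 1256.26 - 51
     = 4.423346.
Step 4: Ties present; correction factor C = 1 - 30/(16^3 - 16) = 0.992647. Corrected H = 4.423346 / 0.992647 = 4.456111.
Step 5: Under H0, H ~ chi^2(3); p-value = 0.216239.
Step 6: alpha = 0.05. fail to reject H0.

H = 4.4561, df = 3, p = 0.216239, fail to reject H0.


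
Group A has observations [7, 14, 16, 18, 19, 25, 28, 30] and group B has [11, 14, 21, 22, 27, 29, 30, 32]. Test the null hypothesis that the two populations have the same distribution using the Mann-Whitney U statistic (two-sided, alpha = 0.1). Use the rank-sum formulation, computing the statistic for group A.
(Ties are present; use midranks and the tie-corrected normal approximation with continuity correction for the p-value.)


Step 1: Combine and sort all 16 observations; assign midranks.
sorted (value, group): (7,X), (11,Y), (14,X), (14,Y), (16,X), (18,X), (19,X), (21,Y), (22,Y), (25,X), (27,Y), (28,X), (29,Y), (30,X), (30,Y), (32,Y)
ranks: 7->1, 11->2, 14->3.5, 14->3.5, 16->5, 18->6, 19->7, 21->8, 22->9, 25->10, 27->11, 28->12, 29->13, 30->14.5, 30->14.5, 32->16
Step 2: Rank sum for X: R1 = 1 + 3.5 + 5 + 6 + 7 + 10 + 12 + 14.5 = 59.
Step 3: U_X = R1 - n1(n1+1)/2 = 59 - 8*9/2 = 59 - 36 = 23.
       U_Y = n1*n2 - U_X = 64 - 23 = 41.
Step 4: Ties are present, so use the tie-corrected normal approximation (with continuity correction) for the p-value.
Step 5: p-value = 0.371325; compare to alpha = 0.1. fail to reject H0.

U_X = 23, p = 0.371325, fail to reject H0 at alpha = 0.1.


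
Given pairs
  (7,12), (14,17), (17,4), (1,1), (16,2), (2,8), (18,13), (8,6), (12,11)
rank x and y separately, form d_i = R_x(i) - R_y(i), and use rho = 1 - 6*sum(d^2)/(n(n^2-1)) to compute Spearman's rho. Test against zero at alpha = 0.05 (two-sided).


Step 1: Rank x and y separately (midranks; no ties here).
rank(x): 7->3, 14->6, 17->8, 1->1, 16->7, 2->2, 18->9, 8->4, 12->5
rank(y): 12->7, 17->9, 4->3, 1->1, 2->2, 8->5, 13->8, 6->4, 11->6
Step 2: d_i = R_x(i) - R_y(i); compute d_i^2.
  (3-7)^2=16, (6-9)^2=9, (8-3)^2=25, (1-1)^2=0, (7-2)^2=25, (2-5)^2=9, (9-8)^2=1, (4-4)^2=0, (5-6)^2=1
sum(d^2) = 86.
Step 3: rho = 1 - 6*86 / (9*(9^2 - 1)) = 1 - 516/720 = 0.283333.
Step 4: Under H0, t = rho * sqrt((n-2)/(1-rho^2)) = 0.7817 ~ t(7).
Step 5: Two-sided p-value from the t-distribution with 7 df = 0.460030.
Step 6: alpha = 0.05. fail to reject H0.

rho = 0.2833, p = 0.460030, fail to reject H0 at alpha = 0.05.


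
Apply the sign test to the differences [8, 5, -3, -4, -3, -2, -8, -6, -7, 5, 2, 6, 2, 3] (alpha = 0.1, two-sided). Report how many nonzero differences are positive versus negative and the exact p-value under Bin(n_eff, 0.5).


Step 1: Discard zero differences. Original n = 14; n_eff = number of nonzero differences = 14.
Nonzero differences (with sign): +8, +5, -3, -4, -3, -2, -8, -6, -7, +5, +2, +6, +2, +3
Step 2: Count signs: positive = 7, negative = 7.
Step 3: Under H0: P(positive) = 0.5, so the number of positives S ~ Bin(14, 0.5).
Step 4: Two-sided exact p-value = sum of Bin(14,0.5) probabilities at or below the observed probability = 1.000000.
Step 5: alpha = 0.1. fail to reject H0.

n_eff = 14, pos = 7, neg = 7, p = 1.000000, fail to reject H0.


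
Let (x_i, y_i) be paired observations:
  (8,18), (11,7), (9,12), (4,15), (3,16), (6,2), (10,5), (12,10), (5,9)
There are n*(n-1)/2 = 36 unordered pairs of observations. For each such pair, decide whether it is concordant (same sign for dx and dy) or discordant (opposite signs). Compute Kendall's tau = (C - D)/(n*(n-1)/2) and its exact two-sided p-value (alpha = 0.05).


Step 1: Enumerate the 36 unordered pairs (i,j) with i<j and classify each by sign(x_j-x_i) * sign(y_j-y_i).
  (1,2):dx=+3,dy=-11->D; (1,3):dx=+1,dy=-6->D; (1,4):dx=-4,dy=-3->C; (1,5):dx=-5,dy=-2->C
  (1,6):dx=-2,dy=-16->C; (1,7):dx=+2,dy=-13->D; (1,8):dx=+4,dy=-8->D; (1,9):dx=-3,dy=-9->C
  (2,3):dx=-2,dy=+5->D; (2,4):dx=-7,dy=+8->D; (2,5):dx=-8,dy=+9->D; (2,6):dx=-5,dy=-5->C
  (2,7):dx=-1,dy=-2->C; (2,8):dx=+1,dy=+3->C; (2,9):dx=-6,dy=+2->D; (3,4):dx=-5,dy=+3->D
  (3,5):dx=-6,dy=+4->D; (3,6):dx=-3,dy=-10->C; (3,7):dx=+1,dy=-7->D; (3,8):dx=+3,dy=-2->D
  (3,9):dx=-4,dy=-3->C; (4,5):dx=-1,dy=+1->D; (4,6):dx=+2,dy=-13->D; (4,7):dx=+6,dy=-10->D
  (4,8):dx=+8,dy=-5->D; (4,9):dx=+1,dy=-6->D; (5,6):dx=+3,dy=-14->D; (5,7):dx=+7,dy=-11->D
  (5,8):dx=+9,dy=-6->D; (5,9):dx=+2,dy=-7->D; (6,7):dx=+4,dy=+3->C; (6,8):dx=+6,dy=+8->C
  (6,9):dx=-1,dy=+7->D; (7,8):dx=+2,dy=+5->C; (7,9):dx=-5,dy=+4->D; (8,9):dx=-7,dy=-1->C
Step 2: C = 13, D = 23, total pairs = 36.
Step 3: tau = (C - D)/(n(n-1)/2) = (13 - 23)/36 = -0.277778.
Step 4: Exact two-sided p-value (enumerate n! = 362880 permutations of y under H0): p = 0.358488.
Step 5: alpha = 0.05. fail to reject H0.

tau_b = -0.2778 (C=13, D=23), p = 0.358488, fail to reject H0.


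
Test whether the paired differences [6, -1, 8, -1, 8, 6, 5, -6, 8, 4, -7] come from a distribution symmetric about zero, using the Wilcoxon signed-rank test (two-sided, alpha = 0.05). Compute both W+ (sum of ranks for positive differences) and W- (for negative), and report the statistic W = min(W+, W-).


Step 1: Drop any zero differences (none here) and take |d_i|.
|d| = [6, 1, 8, 1, 8, 6, 5, 6, 8, 4, 7]
Step 2: Midrank |d_i| (ties get averaged ranks).
ranks: |6|->6, |1|->1.5, |8|->10, |1|->1.5, |8|->10, |6|->6, |5|->4, |6|->6, |8|->10, |4|->3, |7|->8
Step 3: Attach original signs; sum ranks with positive sign and with negative sign.
W+ = 6 + 10 + 10 + 6 + 4 + 10 + 3 = 49
W- = 1.5 + 1.5 + 6 + 8 = 17
(Check: W+ + W- = 66 should equal n(n+1)/2 = 66.)
Step 4: Test statistic W = min(W+, W-) = 17.
Step 5: Ties in |d|, so use the tie-corrected normal approximation.
        E[W] = n(n+1)/4 = 11*12/4 = 33.
        Tie groups: |d|=1 (t=2), |d|=6 (t=3), |d|=8 (t=3); sum(t^3 - t) = 54.
        Var[W] = n(n+1)(2n+1)/24 - sum(t^3-t)/48 = 3036/24 - 54/48 = 125.375.
        z = (W - E[W]) / sqrt(Var[W]) = (17 - 33) / 11.1971 = -1.4289.
        Two-sided p = 2*Phi(z) = 0.153021.
Step 6: alpha = 0.05. fail to reject H0.

W+ = 49, W- = 17, W = min = 17, p = 0.153021, fail to reject H0.


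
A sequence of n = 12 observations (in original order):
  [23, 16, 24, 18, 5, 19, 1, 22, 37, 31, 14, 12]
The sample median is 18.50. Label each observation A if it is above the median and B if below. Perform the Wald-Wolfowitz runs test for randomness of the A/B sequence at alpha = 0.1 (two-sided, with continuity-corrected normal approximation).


Step 1: Compute median = 18.50; label A = above, B = below.
Labels in order: ABABBABAAABB  (n_A = 6, n_B = 6)
Step 2: Count runs R = 8.
Step 3: Under H0 (random ordering), E[R] = 2*n_A*n_B/(n_A+n_B) + 1 = 2*6*6/12 + 1 = 7.0000.
        Var[R] = 2*n_A*n_B*(2*n_A*n_B - n_A - n_B) / ((n_A+n_B)^2 * (n_A+n_B-1)) = 4320/1584 = 2.7273.
        SD[R] = 1.6514.
Step 4: Continuity-corrected z = (R - 0.5 - E[R]) / SD[R] = (8 - 0.5 - 7.0000) / 1.6514 = 0.3028.
Step 5: Two-sided p-value via normal approximation = 2*(1 - Phi(|z|)) = 0.762069.
Step 6: alpha = 0.1. fail to reject H0.

R = 8, z = 0.3028, p = 0.762069, fail to reject H0.


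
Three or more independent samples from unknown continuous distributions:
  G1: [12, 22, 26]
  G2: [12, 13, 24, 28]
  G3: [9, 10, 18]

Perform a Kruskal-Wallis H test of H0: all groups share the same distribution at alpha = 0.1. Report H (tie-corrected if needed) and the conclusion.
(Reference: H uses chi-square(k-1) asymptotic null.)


Step 1: Combine all N = 10 observations and assign midranks.
sorted (value, group, rank): (9,G3,1), (10,G3,2), (12,G1,3.5), (12,G2,3.5), (13,G2,5), (18,G3,6), (22,G1,7), (24,G2,8), (26,G1,9), (28,G2,10)
Step 2: Sum ranks within each group.
R_1 = 19.5 (n_1 = 3)
R_2 = 26.5 (n_2 = 4)
R_3 = 9 (n_3 = 3)
Step 3: H = 12/(N(N+1)) * sum(R_i^2/n_i) - 3(N+1)
     = 12/(10*11) * (19.5^2/3 + 26.5^2/4 + 9^2/3) - 3*11
     = 0.109091 * 329.312 - 33
     = 2.925000.
Step 4: Ties present; correction factor C = 1 - 6/(10^3 - 10) = 0.993939. Corrected H = 2.925000 / 0.993939 = 2.942835.
Step 5: Under H0, H ~ chi^2(2); p-value = 0.229600.
Step 6: alpha = 0.1. fail to reject H0.

H = 2.9428, df = 2, p = 0.229600, fail to reject H0.


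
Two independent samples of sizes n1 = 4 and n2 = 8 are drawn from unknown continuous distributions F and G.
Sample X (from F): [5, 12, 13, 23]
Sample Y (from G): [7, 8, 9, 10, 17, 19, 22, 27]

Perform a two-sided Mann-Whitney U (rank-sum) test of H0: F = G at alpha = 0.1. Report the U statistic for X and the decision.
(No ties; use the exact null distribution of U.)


Step 1: Combine and sort all 12 observations; assign midranks.
sorted (value, group): (5,X), (7,Y), (8,Y), (9,Y), (10,Y), (12,X), (13,X), (17,Y), (19,Y), (22,Y), (23,X), (27,Y)
ranks: 5->1, 7->2, 8->3, 9->4, 10->5, 12->6, 13->7, 17->8, 19->9, 22->10, 23->11, 27->12
Step 2: Rank sum for X: R1 = 1 + 6 + 7 + 11 = 25.
Step 3: U_X = R1 - n1(n1+1)/2 = 25 - 4*5/2 = 25 - 10 = 15.
       U_Y = n1*n2 - U_X = 32 - 15 = 17.
Step 4: No ties, so the exact null distribution of U (based on enumerating the C(12,4) = 495 equally likely rank assignments) gives the two-sided p-value.
Step 5: p-value = 0.933333; compare to alpha = 0.1. fail to reject H0.

U_X = 15, p = 0.933333, fail to reject H0 at alpha = 0.1.
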